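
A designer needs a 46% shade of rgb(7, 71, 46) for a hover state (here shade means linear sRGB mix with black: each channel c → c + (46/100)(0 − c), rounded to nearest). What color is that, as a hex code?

Per channel, c → c + 0.46(0 − c):
  R: 7 + 0.46×(0−7) = 7 − 3.22 = 3.78 → 4
  G: 71 + 0.46×(0−71) = 71 − 32.66 = 38.34 → 38
  B: 46 + 0.46×(0−46) = 46 − 21.16 = 24.84 → 25
rgb(4, 38, 25) = #042619.

#042619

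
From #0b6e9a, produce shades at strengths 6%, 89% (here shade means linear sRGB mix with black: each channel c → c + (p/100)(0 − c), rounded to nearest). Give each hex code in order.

#0b6e9a is rgb(11, 110, 154).
6%: (11 − 0.66 = 10.34→10, 110 − 6.6 = 103.4→103, 154 − 9.24 = 144.76→145) → #0a6791
89%: (11 − 9.79 = 1.21→1, 110 − 97.9 = 12.1→12, 154 − 137.06 = 16.94→17) → #010c11

#0a6791, #010c11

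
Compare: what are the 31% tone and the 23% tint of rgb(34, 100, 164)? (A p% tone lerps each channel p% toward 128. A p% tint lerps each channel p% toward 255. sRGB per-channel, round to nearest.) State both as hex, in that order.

#3F6D99, #5588B9

31% tone:
  R: 34 + 0.31×(128−34) = 34 + 29.14 = 63.14 → 63
  G: 100 + 0.31×(128−100) = 100 + 8.68 = 108.68 → 109
  B: 164 − 11.16 = 152.84 → 153
  → #3F6D99
23% tint:
  R: 34 + 50.83 = 84.83 → 85
  G: 100 + 35.65 = 135.65 → 136
  B: 164 + 0.23×(255−164) = 164 + 20.93 = 184.93 → 185
  → #5588B9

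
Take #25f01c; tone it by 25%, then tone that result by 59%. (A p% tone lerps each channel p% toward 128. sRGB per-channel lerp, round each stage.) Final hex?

#25f01c is rgb(37, 240, 28).
Per channel, c → c + 0.25(128 − c):
  R: 37 + 0.25×(128−37) = 37 + 22.75 = 59.75 → 60
  G: 240 − 28 = 212 → 212
  B: 28 + 0.25×(128−28) = 28 + 25 = 53 → 53
After the tone: rgb(60, 212, 53) = #3cd435.
Per channel, c → c + 0.59(128 − c):
  R: 60 + 40.12 = 100.12 → 100
  G: 212 − 49.56 = 162.44 → 162
  B: 53 + 0.59×(128−53) = 53 + 44.25 = 97.25 → 97
rgb(100, 162, 97) = #64a261.

#64a261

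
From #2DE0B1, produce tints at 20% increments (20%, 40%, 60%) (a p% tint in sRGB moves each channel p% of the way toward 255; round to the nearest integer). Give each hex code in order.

#57E6C1, #81ECD0, #ABF3E0

#2DE0B1 is rgb(45, 224, 177).
20%: (45 + 42 = 87→87, 224 + 6.2 = 230.2→230, 177 + 15.6 = 192.6→193) → #57E6C1
40%: (45 + 84 = 129→129, 224 + 12.4 = 236.4→236, 177 + 31.2 = 208.2→208) → #81ECD0
60%: (45 + 126 = 171→171, 224 + 18.6 = 242.6→243, 177 + 46.8 = 223.8→224) → #ABF3E0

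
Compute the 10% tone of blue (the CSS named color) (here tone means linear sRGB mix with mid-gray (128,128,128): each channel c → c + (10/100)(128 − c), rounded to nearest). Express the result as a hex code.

CSS blue is rgb(0, 0, 255).
Lerp each channel 10% toward 128:
  R: 0 + 12.8 = 12.8 → 13
  G: 0 + 0.1×(128−0) = 0 + 12.8 = 12.8 → 13
  B: 255 + 0.1×(128−255) = 255 − 12.7 = 242.3 → 242
rgb(13, 13, 242) = #0D0DF2.

#0D0DF2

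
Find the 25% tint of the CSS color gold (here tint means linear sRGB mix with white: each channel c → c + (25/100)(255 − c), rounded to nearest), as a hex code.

CSS gold is rgb(255, 215, 0).
A 25% tint moves each channel 25% toward 255:
  R: 255 + 0.25×(255−255) = 255 + 0 = 255 → 255
  G: 215 + 0.25×(255−215) = 215 + 10 = 225 → 225
  B: 0 + 0.25×(255−0) = 0 + 63.75 = 63.75 → 64
rgb(255, 225, 64) = #ffe140.

#ffe140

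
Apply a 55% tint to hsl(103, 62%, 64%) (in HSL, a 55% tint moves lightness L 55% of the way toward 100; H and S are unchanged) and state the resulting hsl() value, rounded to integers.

hsl(103, 62%, 84%)

L moves 55% from 64 toward 100: 64 + 19.8 = 83.8 → 84.
H and S are unchanged.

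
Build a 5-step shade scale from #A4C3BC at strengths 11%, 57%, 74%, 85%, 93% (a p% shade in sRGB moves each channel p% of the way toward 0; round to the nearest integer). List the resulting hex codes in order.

#A4C3BC is rgb(164, 195, 188).
11%: (164 − 18.04 = 145.96→146, 195 − 21.45 = 173.55→174, 188 − 20.68 = 167.32→167) → #92AEA7
57%: (164 − 93.48 = 70.52→71, 195 − 111.15 = 83.85→84, 188 − 107.16 = 80.84→81) → #475451
74%: (164 − 121.36 = 42.64→43, 195 − 144.3 = 50.7→51, 188 − 139.12 = 48.88→49) → #2B3331
85%: (164 − 139.4 = 24.6→25, 195 − 165.75 = 29.25→29, 188 − 159.8 = 28.2→28) → #191D1C
93%: (164 − 152.52 = 11.48→11, 195 − 181.35 = 13.65→14, 188 − 174.84 = 13.16→13) → #0B0E0D

#92AEA7, #475451, #2B3331, #191D1C, #0B0E0D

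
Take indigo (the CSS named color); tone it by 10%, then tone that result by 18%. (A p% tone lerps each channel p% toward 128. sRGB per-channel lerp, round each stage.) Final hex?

CSS indigo is rgb(75, 0, 130).
Per channel, c → c + 0.1(128 − c):
  R: 75 + 0.1×(128−75) = 75 + 5.3 = 80.3 → 80
  G: 0 + 0.1×(128−0) = 0 + 12.8 = 12.8 → 13
  B: 130 − 0.2 = 129.8 → 130
After the tone: rgb(80, 13, 130) = #500D82.
Lerp each channel 18% toward 128:
  R: 80 + 8.64 = 88.64 → 89
  G: 13 + 0.18×(128−13) = 13 + 20.7 = 33.7 → 34
  B: 130 + 0.18×(128−130) = 130 − 0.36 = 129.64 → 130
rgb(89, 34, 130) = #592282.

#592282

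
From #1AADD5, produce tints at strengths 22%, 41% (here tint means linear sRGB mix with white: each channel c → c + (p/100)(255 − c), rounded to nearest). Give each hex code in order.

#4CBFDE, #78CFE6

#1AADD5 is rgb(26, 173, 213).
22%: (26 + 50.38 = 76.38→76, 173 + 18.04 = 191.04→191, 213 + 9.24 = 222.24→222) → #4CBFDE
41%: (26 + 93.89 = 119.89→120, 173 + 33.62 = 206.62→207, 213 + 17.22 = 230.22→230) → #78CFE6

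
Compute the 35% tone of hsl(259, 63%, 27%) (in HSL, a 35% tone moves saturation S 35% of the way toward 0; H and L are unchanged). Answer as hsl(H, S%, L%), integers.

hsl(259, 41%, 27%)

S moves 35% from 63 toward 0: 63 − 22.05 = 40.95 → 41.
H and L are unchanged.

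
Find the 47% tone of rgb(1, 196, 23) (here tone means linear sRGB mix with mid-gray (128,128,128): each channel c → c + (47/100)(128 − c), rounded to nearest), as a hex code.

Per channel, c → c + 0.47(128 − c):
  R: 1 + 59.69 = 60.69 → 61
  G: 196 − 31.96 = 164.04 → 164
  B: 23 + 49.35 = 72.35 → 72
rgb(61, 164, 72) = #3da448.

#3da448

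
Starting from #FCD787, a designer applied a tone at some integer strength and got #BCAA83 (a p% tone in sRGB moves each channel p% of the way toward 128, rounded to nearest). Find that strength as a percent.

#FCD787 is rgb(252, 215, 135); #BCAA83 is rgb(188, 170, 131).
On the R channel (widest range): 188 ≈ 252 + (p/100)(128 − 252), so p ≈ 100×(188 − 252)/(128 − 252) = -6400/-124 = 51.61.
p = 52 reproduces all three channels after rounding.

52%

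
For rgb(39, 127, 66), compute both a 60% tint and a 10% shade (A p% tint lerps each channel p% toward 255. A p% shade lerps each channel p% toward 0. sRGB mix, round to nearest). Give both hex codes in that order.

#a9ccb3, #23723b

60% tint:
  R: 39 + 0.6×(255−39) = 39 + 129.6 = 168.6 → 169
  G: 127 + 76.8 = 203.8 → 204
  B: 66 + 113.4 = 179.4 → 179
  → #a9ccb3
10% shade:
  R: 39 + 0.1×(0−39) = 39 − 3.9 = 35.1 → 35
  G: 127 + 0.1×(0−127) = 127 − 12.7 = 114.3 → 114
  B: 66 + 0.1×(0−66) = 66 − 6.6 = 59.4 → 59
  → #23723b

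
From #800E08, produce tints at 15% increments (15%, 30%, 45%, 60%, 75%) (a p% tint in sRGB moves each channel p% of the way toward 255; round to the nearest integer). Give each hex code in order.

#800E08 is rgb(128, 14, 8).
15%: (128 + 19.05 = 147.05→147, 14 + 36.15 = 50.15→50, 8 + 37.05 = 45.05→45) → #93322D
30%: (128 + 38.1 = 166.1→166, 14 + 72.3 = 86.3→86, 8 + 74.1 = 82.1→82) → #A65652
45%: (128 + 57.15 = 185.15→185, 14 + 108.45 = 122.45→122, 8 + 111.15 = 119.15→119) → #B97A77
60%: (128 + 76.2 = 204.2→204, 14 + 144.6 = 158.6→159, 8 + 148.2 = 156.2→156) → #CC9F9C
75%: (128 + 95.25 = 223.25→223, 14 + 180.75 = 194.75→195, 8 + 185.25 = 193.25→193) → #DFC3C1

#93322D, #A65652, #B97A77, #CC9F9C, #DFC3C1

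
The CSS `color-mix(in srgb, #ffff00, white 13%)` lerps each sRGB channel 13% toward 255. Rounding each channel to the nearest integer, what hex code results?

#ffff21

#ffff00 is rgb(255, 255, 0).
A 13% tint moves each channel 13% toward 255:
  R: 255 + 0 = 255 → 255
  G: 255 + 0.13×(255−255) = 255 + 0 = 255 → 255
  B: 0 + 0.13×(255−0) = 0 + 33.15 = 33.15 → 33
rgb(255, 255, 33) = #ffff21.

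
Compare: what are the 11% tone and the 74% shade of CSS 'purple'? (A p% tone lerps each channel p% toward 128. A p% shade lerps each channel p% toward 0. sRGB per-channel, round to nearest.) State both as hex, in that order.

CSS purple is rgb(128, 0, 128).
11% tone:
  R: 128 + 0 = 128 → 128
  G: 0 + 0.11×(128−0) = 0 + 14.08 = 14.08 → 14
  B: 128 + 0 = 128 → 128
  → #800E80
74% shade:
  R: 128 + 0.74×(0−128) = 128 − 94.72 = 33.28 → 33
  G: 0 + 0.74×(0−0) = 0 + 0 = 0 → 0
  B: 128 + 0.74×(0−128) = 128 − 94.72 = 33.28 → 33
  → #210021

#800E80, #210021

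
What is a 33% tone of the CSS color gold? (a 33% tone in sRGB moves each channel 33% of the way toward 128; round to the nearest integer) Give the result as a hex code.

CSS gold is rgb(255, 215, 0).
Lerp each channel 33% toward 128:
  R: 255 + 0.33×(128−255) = 255 − 41.91 = 213.09 → 213
  G: 215 − 28.71 = 186.29 → 186
  B: 0 + 42.24 = 42.24 → 42
rgb(213, 186, 42) = #D5BA2A.

#D5BA2A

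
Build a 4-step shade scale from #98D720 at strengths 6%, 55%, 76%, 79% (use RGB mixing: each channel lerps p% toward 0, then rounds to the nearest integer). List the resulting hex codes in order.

#98D720 is rgb(152, 215, 32).
6%: (152 − 9.12 = 142.88→143, 215 − 12.9 = 202.1→202, 32 − 1.92 = 30.08→30) → #8FCA1E
55%: (152 − 83.6 = 68.4→68, 215 − 118.25 = 96.75→97, 32 − 17.6 = 14.4→14) → #44610E
76%: (152 − 115.52 = 36.48→36, 215 − 163.4 = 51.6→52, 32 − 24.32 = 7.68→8) → #243408
79%: (152 − 120.08 = 31.92→32, 215 − 169.85 = 45.15→45, 32 − 25.28 = 6.72→7) → #202D07

#8FCA1E, #44610E, #243408, #202D07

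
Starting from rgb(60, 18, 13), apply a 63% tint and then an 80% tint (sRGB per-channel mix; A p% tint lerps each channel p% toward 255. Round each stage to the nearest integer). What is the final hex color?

#F1EDED

Per channel, c → c + 0.63(255 − c):
  R: 60 + 122.85 = 182.85 → 183
  G: 18 + 0.63×(255−18) = 18 + 149.31 = 167.31 → 167
  B: 13 + 0.63×(255−13) = 13 + 152.46 = 165.46 → 165
After the tint: rgb(183, 167, 165) = #B7A7A5.
An 80% tint moves each channel 80% toward 255:
  R: 183 + 57.6 = 240.6 → 241
  G: 167 + 70.4 = 237.4 → 237
  B: 165 + 0.8×(255−165) = 165 + 72 = 237 → 237
rgb(241, 237, 237) = #F1EDED.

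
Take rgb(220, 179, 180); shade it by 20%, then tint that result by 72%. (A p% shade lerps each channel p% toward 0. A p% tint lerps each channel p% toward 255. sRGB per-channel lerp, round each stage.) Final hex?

#E9E0E0

Lerp each channel 20% toward 0:
  R: 220 + 0.2×(0−220) = 220 − 44 = 176 → 176
  G: 179 + 0.2×(0−179) = 179 − 35.8 = 143.2 → 143
  B: 180 + 0.2×(0−180) = 180 − 36 = 144 → 144
After the shade: rgb(176, 143, 144) = #B08F90.
Per channel, c → c + 0.72(255 − c):
  R: 176 + 0.72×(255−176) = 176 + 56.88 = 232.88 → 233
  G: 143 + 0.72×(255−143) = 143 + 80.64 = 223.64 → 224
  B: 144 + 79.92 = 223.92 → 224
rgb(233, 224, 224) = #E9E0E0.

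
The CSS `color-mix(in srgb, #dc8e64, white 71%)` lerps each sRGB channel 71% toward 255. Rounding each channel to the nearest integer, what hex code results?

#f5ded2

#dc8e64 is rgb(220, 142, 100).
Lerp each channel 71% toward 255:
  R: 220 + 24.85 = 244.85 → 245
  G: 142 + 0.71×(255−142) = 142 + 80.23 = 222.23 → 222
  B: 100 + 110.05 = 210.05 → 210
rgb(245, 222, 210) = #f5ded2.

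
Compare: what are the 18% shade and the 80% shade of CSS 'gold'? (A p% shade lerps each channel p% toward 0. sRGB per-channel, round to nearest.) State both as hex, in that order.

CSS gold is rgb(255, 215, 0).
18% shade:
  R: 255 − 45.9 = 209.1 → 209
  G: 215 + 0.18×(0−215) = 215 − 38.7 = 176.3 → 176
  B: 0 + 0 = 0 → 0
  → #D1B000
80% shade:
  R: 255 + 0.8×(0−255) = 255 − 204 = 51 → 51
  G: 215 − 172 = 43 → 43
  B: 0 + 0.8×(0−0) = 0 + 0 = 0 → 0
  → #332B00

#D1B000, #332B00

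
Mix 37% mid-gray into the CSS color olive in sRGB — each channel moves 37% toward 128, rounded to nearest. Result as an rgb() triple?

CSS olive is rgb(128, 128, 0).
A 37% tone moves each channel 37% toward 128:
  R: 128 + 0 = 128 → 128
  G: 128 + 0.37×(128−128) = 128 + 0 = 128 → 128
  B: 0 + 0.37×(128−0) = 0 + 47.36 = 47.36 → 47

rgb(128, 128, 47)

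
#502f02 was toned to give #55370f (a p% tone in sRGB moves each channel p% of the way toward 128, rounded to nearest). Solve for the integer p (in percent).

#502f02 is rgb(80, 47, 2); #55370f is rgb(85, 55, 15).
On the B channel (widest range): 15 ≈ 2 + (p/100)(128 − 2), so p ≈ 100×(15 − 2)/(128 − 2) = 1300/126 = 10.32.
p = 10 reproduces all three channels after rounding.

10%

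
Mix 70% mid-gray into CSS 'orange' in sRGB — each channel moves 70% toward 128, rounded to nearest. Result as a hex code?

#A68B5A

CSS orange is rgb(255, 165, 0).
Per channel, c → c + 0.7(128 − c):
  R: 255 + 0.7×(128−255) = 255 − 88.9 = 166.1 → 166
  G: 165 + 0.7×(128−165) = 165 − 25.9 = 139.1 → 139
  B: 0 + 89.6 = 89.6 → 90
rgb(166, 139, 90) = #A68B5A.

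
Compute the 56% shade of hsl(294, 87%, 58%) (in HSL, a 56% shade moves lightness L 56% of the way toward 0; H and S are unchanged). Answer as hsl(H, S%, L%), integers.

hsl(294, 87%, 26%)

L moves 56% from 58 toward 0: 58 − 32.48 = 25.52 → 26.
H and S are unchanged.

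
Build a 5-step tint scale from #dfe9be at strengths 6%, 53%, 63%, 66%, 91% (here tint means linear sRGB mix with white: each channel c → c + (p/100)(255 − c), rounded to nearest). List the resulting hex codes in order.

#e1eac2, #f0f5e0, #f3f7e7, #f4f8e9, #fcfdf9

#dfe9be is rgb(223, 233, 190).
6%: (223 + 1.92 = 224.92→225, 233 + 1.32 = 234.32→234, 190 + 3.9 = 193.9→194) → #e1eac2
53%: (223 + 16.96 = 239.96→240, 233 + 11.66 = 244.66→245, 190 + 34.45 = 224.45→224) → #f0f5e0
63%: (223 + 20.16 = 243.16→243, 233 + 13.86 = 246.86→247, 190 + 40.95 = 230.95→231) → #f3f7e7
66%: (223 + 21.12 = 244.12→244, 233 + 14.52 = 247.52→248, 190 + 42.9 = 232.9→233) → #f4f8e9
91%: (223 + 29.12 = 252.12→252, 233 + 20.02 = 253.02→253, 190 + 59.15 = 249.15→249) → #fcfdf9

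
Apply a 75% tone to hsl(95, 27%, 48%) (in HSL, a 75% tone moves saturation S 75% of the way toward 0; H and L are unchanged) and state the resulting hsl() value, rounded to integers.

hsl(95, 7%, 48%)

S moves 75% from 27 toward 0: 27 − 20.25 = 6.75 → 7.
H and L are unchanged.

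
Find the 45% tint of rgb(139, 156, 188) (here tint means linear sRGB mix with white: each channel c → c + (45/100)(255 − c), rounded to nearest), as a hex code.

#BFC9DA

Per channel, c → c + 0.45(255 − c):
  R: 139 + 0.45×(255−139) = 139 + 52.2 = 191.2 → 191
  G: 156 + 0.45×(255−156) = 156 + 44.55 = 200.55 → 201
  B: 188 + 30.15 = 218.15 → 218
rgb(191, 201, 218) = #BFC9DA.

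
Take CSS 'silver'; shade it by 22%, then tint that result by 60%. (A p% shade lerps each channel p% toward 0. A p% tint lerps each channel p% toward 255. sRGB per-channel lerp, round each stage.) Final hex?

CSS silver is rgb(192, 192, 192).
A 22% shade moves each channel 22% toward 0:
  R: 192 − 42.24 = 149.76 → 150
  G: 192 + 0.22×(0−192) = 192 − 42.24 = 149.76 → 150
  B: 192 + 0.22×(0−192) = 192 − 42.24 = 149.76 → 150
After the shade: rgb(150, 150, 150) = #969696.
A 60% tint moves each channel 60% toward 255:
  R: 150 + 0.6×(255−150) = 150 + 63 = 213 → 213
  G: 150 + 0.6×(255−150) = 150 + 63 = 213 → 213
  B: 150 + 0.6×(255−150) = 150 + 63 = 213 → 213
rgb(213, 213, 213) = #D5D5D5.

#D5D5D5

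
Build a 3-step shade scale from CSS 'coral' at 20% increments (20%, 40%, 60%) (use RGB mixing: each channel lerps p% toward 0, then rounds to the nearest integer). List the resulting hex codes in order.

#cc6640, #994c30, #663320

CSS coral is rgb(255, 127, 80).
20%: (255 − 51 = 204→204, 127 − 25.4 = 101.6→102, 80 − 16 = 64→64) → #cc6640
40%: (255 − 102 = 153→153, 127 − 50.8 = 76.2→76, 80 − 32 = 48→48) → #994c30
60%: (255 − 153 = 102→102, 127 − 76.2 = 50.8→51, 80 − 48 = 32→32) → #663320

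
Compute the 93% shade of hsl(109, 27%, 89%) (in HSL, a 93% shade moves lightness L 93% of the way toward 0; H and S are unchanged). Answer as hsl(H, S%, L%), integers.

hsl(109, 27%, 6%)

L moves 93% from 89 toward 0: 89 − 82.77 = 6.23 → 6.
H and S are unchanged.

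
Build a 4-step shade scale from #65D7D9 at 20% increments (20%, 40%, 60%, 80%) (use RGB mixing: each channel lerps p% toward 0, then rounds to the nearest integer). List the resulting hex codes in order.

#65D7D9 is rgb(101, 215, 217).
20%: (101 − 20.2 = 80.8→81, 215 − 43 = 172→172, 217 − 43.4 = 173.6→174) → #51ACAE
40%: (101 − 40.4 = 60.6→61, 215 − 86 = 129→129, 217 − 86.8 = 130.2→130) → #3D8182
60%: (101 − 60.6 = 40.4→40, 215 − 129 = 86→86, 217 − 130.2 = 86.8→87) → #285657
80%: (101 − 80.8 = 20.2→20, 215 − 172 = 43→43, 217 − 173.6 = 43.4→43) → #142B2B

#51ACAE, #3D8182, #285657, #142B2B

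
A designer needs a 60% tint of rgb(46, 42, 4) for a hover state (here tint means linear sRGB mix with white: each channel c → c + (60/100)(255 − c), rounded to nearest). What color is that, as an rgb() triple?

rgb(171, 170, 155)

A 60% tint moves each channel 60% toward 255:
  R: 46 + 0.6×(255−46) = 46 + 125.4 = 171.4 → 171
  G: 42 + 0.6×(255−42) = 42 + 127.8 = 169.8 → 170
  B: 4 + 0.6×(255−4) = 4 + 150.6 = 154.6 → 155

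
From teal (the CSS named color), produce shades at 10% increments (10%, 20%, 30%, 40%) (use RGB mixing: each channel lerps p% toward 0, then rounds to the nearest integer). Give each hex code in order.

#007373, #006666, #005A5A, #004D4D

CSS teal is rgb(0, 128, 128).
10%: (0→0, 128 − 12.8 = 115.2→115, 128 − 12.8 = 115.2→115) → #007373
20%: (0→0, 128 − 25.6 = 102.4→102, 128 − 25.6 = 102.4→102) → #006666
30%: (0→0, 128 − 38.4 = 89.6→90, 128 − 38.4 = 89.6→90) → #005A5A
40%: (0→0, 128 − 51.2 = 76.8→77, 128 − 51.2 = 76.8→77) → #004D4D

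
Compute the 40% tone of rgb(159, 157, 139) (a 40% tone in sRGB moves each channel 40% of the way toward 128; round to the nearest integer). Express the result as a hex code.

Per channel, c → c + 0.4(128 − c):
  R: 159 − 12.4 = 146.6 → 147
  G: 157 + 0.4×(128−157) = 157 − 11.6 = 145.4 → 145
  B: 139 − 4.4 = 134.6 → 135
rgb(147, 145, 135) = #939187.

#939187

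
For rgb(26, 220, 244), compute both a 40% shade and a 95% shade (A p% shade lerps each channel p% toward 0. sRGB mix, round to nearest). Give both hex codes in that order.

#108492, #010b0c

40% shade:
  R: 26 + 0.4×(0−26) = 26 − 10.4 = 15.6 → 16
  G: 220 + 0.4×(0−220) = 220 − 88 = 132 → 132
  B: 244 + 0.4×(0−244) = 244 − 97.6 = 146.4 → 146
  → #108492
95% shade:
  R: 26 + 0.95×(0−26) = 26 − 24.7 = 1.3 → 1
  G: 220 − 209 = 11 → 11
  B: 244 − 231.8 = 12.2 → 12
  → #010b0c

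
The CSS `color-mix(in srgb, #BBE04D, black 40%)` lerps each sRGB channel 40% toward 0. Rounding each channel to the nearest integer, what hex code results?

#70862E

#BBE04D is rgb(187, 224, 77).
Per channel, c → c + 0.4(0 − c):
  R: 187 + 0.4×(0−187) = 187 − 74.8 = 112.2 → 112
  G: 224 + 0.4×(0−224) = 224 − 89.6 = 134.4 → 134
  B: 77 − 30.8 = 46.2 → 46
rgb(112, 134, 46) = #70862E.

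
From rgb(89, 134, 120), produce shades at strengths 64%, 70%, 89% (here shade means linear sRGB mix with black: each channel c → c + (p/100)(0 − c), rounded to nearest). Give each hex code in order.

#20302b, #1b2824, #0a0f0d

64%: (89 − 56.96 = 32.04→32, 134 − 85.76 = 48.24→48, 120 − 76.8 = 43.2→43) → #20302b
70%: (89 − 62.3 = 26.7→27, 134 − 93.8 = 40.2→40, 120 − 84 = 36→36) → #1b2824
89%: (89 − 79.21 = 9.79→10, 134 − 119.26 = 14.74→15, 120 − 106.8 = 13.2→13) → #0a0f0d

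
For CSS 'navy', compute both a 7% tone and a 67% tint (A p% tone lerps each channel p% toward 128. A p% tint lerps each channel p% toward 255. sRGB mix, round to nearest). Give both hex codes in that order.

#090980, #ababd5

CSS navy is rgb(0, 0, 128).
7% tone:
  R: 0 + 8.96 = 8.96 → 9
  G: 0 + 0.07×(128−0) = 0 + 8.96 = 8.96 → 9
  B: 128 + 0.07×(128−128) = 128 + 0 = 128 → 128
  → #090980
67% tint:
  R: 0 + 0.67×(255−0) = 0 + 170.85 = 170.85 → 171
  G: 0 + 0.67×(255−0) = 0 + 170.85 = 170.85 → 171
  B: 128 + 85.09 = 213.09 → 213
  → #ababd5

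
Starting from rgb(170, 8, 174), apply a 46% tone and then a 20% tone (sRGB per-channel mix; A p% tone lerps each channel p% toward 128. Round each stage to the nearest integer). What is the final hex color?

#924c94

A 46% tone moves each channel 46% toward 128:
  R: 170 − 19.32 = 150.68 → 151
  G: 8 + 55.2 = 63.2 → 63
  B: 174 + 0.46×(128−174) = 174 − 21.16 = 152.84 → 153
After the tone: rgb(151, 63, 153) = #973f99.
Lerp each channel 20% toward 128:
  R: 151 + 0.2×(128−151) = 151 − 4.6 = 146.4 → 146
  G: 63 + 0.2×(128−63) = 63 + 13 = 76 → 76
  B: 153 + 0.2×(128−153) = 153 − 5 = 148 → 148
rgb(146, 76, 148) = #924c94.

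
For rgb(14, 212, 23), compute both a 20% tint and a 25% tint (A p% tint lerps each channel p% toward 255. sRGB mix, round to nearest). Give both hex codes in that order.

#3EDD45, #4ADF51

20% tint:
  R: 14 + 0.2×(255−14) = 14 + 48.2 = 62.2 → 62
  G: 212 + 8.6 = 220.6 → 221
  B: 23 + 46.4 = 69.4 → 69
  → #3EDD45
25% tint:
  R: 14 + 0.25×(255−14) = 14 + 60.25 = 74.25 → 74
  G: 212 + 0.25×(255−212) = 212 + 10.75 = 222.75 → 223
  B: 23 + 58 = 81 → 81
  → #4ADF51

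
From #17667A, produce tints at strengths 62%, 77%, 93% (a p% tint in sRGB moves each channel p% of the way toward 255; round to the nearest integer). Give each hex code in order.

#17667A is rgb(23, 102, 122).
62%: (23 + 143.84 = 166.84→167, 102 + 94.86 = 196.86→197, 122 + 82.46 = 204.46→204) → #A7C5CC
77%: (23 + 178.64 = 201.64→202, 102 + 117.81 = 219.81→220, 122 + 102.41 = 224.41→224) → #CADCE0
93%: (23 + 215.76 = 238.76→239, 102 + 142.29 = 244.29→244, 122 + 123.69 = 245.69→246) → #EFF4F6

#A7C5CC, #CADCE0, #EFF4F6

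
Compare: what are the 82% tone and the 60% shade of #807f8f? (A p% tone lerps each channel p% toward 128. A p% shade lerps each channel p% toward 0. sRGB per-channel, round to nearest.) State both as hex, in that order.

#807f8f is rgb(128, 127, 143).
82% tone:
  R: 128 + 0 = 128 → 128
  G: 127 + 0.82 = 127.82 → 128
  B: 143 − 12.3 = 130.7 → 131
  → #808083
60% shade:
  R: 128 + 0.6×(0−128) = 128 − 76.8 = 51.2 → 51
  G: 127 − 76.2 = 50.8 → 51
  B: 143 − 85.8 = 57.2 → 57
  → #333339

#808083, #333339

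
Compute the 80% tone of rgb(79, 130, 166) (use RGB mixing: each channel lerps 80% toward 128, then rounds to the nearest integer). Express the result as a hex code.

Per channel, c → c + 0.8(128 − c):
  R: 79 + 39.2 = 118.2 → 118
  G: 130 + 0.8×(128−130) = 130 − 1.6 = 128.4 → 128
  B: 166 − 30.4 = 135.6 → 136
rgb(118, 128, 136) = #768088.

#768088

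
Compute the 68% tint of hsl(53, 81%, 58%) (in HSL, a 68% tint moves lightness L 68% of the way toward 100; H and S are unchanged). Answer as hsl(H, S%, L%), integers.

hsl(53, 81%, 87%)

L moves 68% from 58 toward 100: 58 + 28.56 = 86.56 → 87.
H and S are unchanged.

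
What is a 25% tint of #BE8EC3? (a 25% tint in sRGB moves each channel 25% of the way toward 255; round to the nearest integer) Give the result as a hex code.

#BE8EC3 is rgb(190, 142, 195).
Per channel, c → c + 0.25(255 − c):
  R: 190 + 0.25×(255−190) = 190 + 16.25 = 206.25 → 206
  G: 142 + 0.25×(255−142) = 142 + 28.25 = 170.25 → 170
  B: 195 + 0.25×(255−195) = 195 + 15 = 210 → 210
rgb(206, 170, 210) = #CEAAD2.

#CEAAD2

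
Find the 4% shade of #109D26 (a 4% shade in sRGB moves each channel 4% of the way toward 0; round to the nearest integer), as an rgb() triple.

rgb(15, 151, 36)

#109D26 is rgb(16, 157, 38).
Lerp each channel 4% toward 0:
  R: 16 − 0.64 = 15.36 → 15
  G: 157 + 0.04×(0−157) = 157 − 6.28 = 150.72 → 151
  B: 38 + 0.04×(0−38) = 38 − 1.52 = 36.48 → 36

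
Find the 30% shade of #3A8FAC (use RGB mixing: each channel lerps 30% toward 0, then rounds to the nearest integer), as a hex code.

#296478

#3A8FAC is rgb(58, 143, 172).
Lerp each channel 30% toward 0:
  R: 58 + 0.3×(0−58) = 58 − 17.4 = 40.6 → 41
  G: 143 + 0.3×(0−143) = 143 − 42.9 = 100.1 → 100
  B: 172 + 0.3×(0−172) = 172 − 51.6 = 120.4 → 120
rgb(41, 100, 120) = #296478.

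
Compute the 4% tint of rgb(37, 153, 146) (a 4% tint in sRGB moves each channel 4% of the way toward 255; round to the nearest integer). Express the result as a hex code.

Per channel, c → c + 0.04(255 − c):
  R: 37 + 0.04×(255−37) = 37 + 8.72 = 45.72 → 46
  G: 153 + 0.04×(255−153) = 153 + 4.08 = 157.08 → 157
  B: 146 + 4.36 = 150.36 → 150
rgb(46, 157, 150) = #2e9d96.

#2e9d96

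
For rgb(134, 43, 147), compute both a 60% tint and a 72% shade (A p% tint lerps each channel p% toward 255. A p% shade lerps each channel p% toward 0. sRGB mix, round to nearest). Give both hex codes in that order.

#CFAAD4, #260C29

60% tint:
  R: 134 + 0.6×(255−134) = 134 + 72.6 = 206.6 → 207
  G: 43 + 0.6×(255−43) = 43 + 127.2 = 170.2 → 170
  B: 147 + 0.6×(255−147) = 147 + 64.8 = 211.8 → 212
  → #CFAAD4
72% shade:
  R: 134 − 96.48 = 37.52 → 38
  G: 43 − 30.96 = 12.04 → 12
  B: 147 + 0.72×(0−147) = 147 − 105.84 = 41.16 → 41
  → #260C29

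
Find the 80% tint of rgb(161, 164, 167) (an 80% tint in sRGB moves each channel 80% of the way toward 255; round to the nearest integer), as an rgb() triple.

rgb(236, 237, 237)

An 80% tint moves each channel 80% toward 255:
  R: 161 + 0.8×(255−161) = 161 + 75.2 = 236.2 → 236
  G: 164 + 72.8 = 236.8 → 237
  B: 167 + 0.8×(255−167) = 167 + 70.4 = 237.4 → 237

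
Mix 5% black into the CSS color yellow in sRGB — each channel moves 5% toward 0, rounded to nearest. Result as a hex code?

#F2F200

CSS yellow is rgb(255, 255, 0).
Lerp each channel 5% toward 0:
  R: 255 − 12.75 = 242.25 → 242
  G: 255 + 0.05×(0−255) = 255 − 12.75 = 242.25 → 242
  B: 0 + 0.05×(0−0) = 0 + 0 = 0 → 0
rgb(242, 242, 0) = #F2F200.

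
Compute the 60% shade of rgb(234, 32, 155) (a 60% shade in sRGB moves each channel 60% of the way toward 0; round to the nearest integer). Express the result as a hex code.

Per channel, c → c + 0.6(0 − c):
  R: 234 + 0.6×(0−234) = 234 − 140.4 = 93.6 → 94
  G: 32 + 0.6×(0−32) = 32 − 19.2 = 12.8 → 13
  B: 155 + 0.6×(0−155) = 155 − 93 = 62 → 62
rgb(94, 13, 62) = #5E0D3E.

#5E0D3E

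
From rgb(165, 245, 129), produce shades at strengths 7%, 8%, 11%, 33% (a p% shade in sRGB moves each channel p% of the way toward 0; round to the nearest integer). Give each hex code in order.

7%: (165 − 11.55 = 153.45→153, 245 − 17.15 = 227.85→228, 129 − 9.03 = 119.97→120) → #99E478
8%: (165 − 13.2 = 151.8→152, 245 − 19.6 = 225.4→225, 129 − 10.32 = 118.68→119) → #98E177
11%: (165 − 18.15 = 146.85→147, 245 − 26.95 = 218.05→218, 129 − 14.19 = 114.81→115) → #93DA73
33%: (165 − 54.45 = 110.55→111, 245 − 80.85 = 164.15→164, 129 − 42.57 = 86.43→86) → #6FA456

#99E478, #98E177, #93DA73, #6FA456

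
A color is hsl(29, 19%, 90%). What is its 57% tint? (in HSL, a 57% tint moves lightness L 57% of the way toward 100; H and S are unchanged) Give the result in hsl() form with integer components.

hsl(29, 19%, 96%)

L moves 57% from 90 toward 100: 90 + 5.7 = 95.7 → 96.
H and S are unchanged.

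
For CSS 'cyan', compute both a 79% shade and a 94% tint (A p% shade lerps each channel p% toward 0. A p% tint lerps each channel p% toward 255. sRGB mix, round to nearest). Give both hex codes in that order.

#003636, #f0ffff

CSS cyan is rgb(0, 255, 255).
79% shade:
  R: 0 + 0 = 0 → 0
  G: 255 + 0.79×(0−255) = 255 − 201.45 = 53.55 → 54
  B: 255 + 0.79×(0−255) = 255 − 201.45 = 53.55 → 54
  → #003636
94% tint:
  R: 0 + 239.7 = 239.7 → 240
  G: 255 + 0.94×(255−255) = 255 + 0 = 255 → 255
  B: 255 + 0.94×(255−255) = 255 + 0 = 255 → 255
  → #f0ffff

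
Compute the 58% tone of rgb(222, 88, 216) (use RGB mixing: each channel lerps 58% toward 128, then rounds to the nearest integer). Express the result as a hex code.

#A76FA5

A 58% tone moves each channel 58% toward 128:
  R: 222 + 0.58×(128−222) = 222 − 54.52 = 167.48 → 167
  G: 88 + 0.58×(128−88) = 88 + 23.2 = 111.2 → 111
  B: 216 − 51.04 = 164.96 → 165
rgb(167, 111, 165) = #A76FA5.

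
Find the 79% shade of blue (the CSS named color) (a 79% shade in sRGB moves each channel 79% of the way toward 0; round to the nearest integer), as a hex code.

#000036

CSS blue is rgb(0, 0, 255).
A 79% shade moves each channel 79% toward 0:
  R: 0 + 0 = 0 → 0
  G: 0 + 0 = 0 → 0
  B: 255 + 0.79×(0−255) = 255 − 201.45 = 53.55 → 54
rgb(0, 0, 54) = #000036.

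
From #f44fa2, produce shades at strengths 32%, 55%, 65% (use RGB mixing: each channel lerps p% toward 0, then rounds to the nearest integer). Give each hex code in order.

#a6366e, #6e2449, #551c39

#f44fa2 is rgb(244, 79, 162).
32%: (244 − 78.08 = 165.92→166, 79 − 25.28 = 53.72→54, 162 − 51.84 = 110.16→110) → #a6366e
55%: (244 − 134.2 = 109.8→110, 79 − 43.45 = 35.55→36, 162 − 89.1 = 72.9→73) → #6e2449
65%: (244 − 158.6 = 85.4→85, 79 − 51.35 = 27.65→28, 162 − 105.3 = 56.7→57) → #551c39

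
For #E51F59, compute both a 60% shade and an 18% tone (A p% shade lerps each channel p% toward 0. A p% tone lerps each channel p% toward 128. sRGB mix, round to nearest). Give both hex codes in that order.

#5C0C24, #D33060

#E51F59 is rgb(229, 31, 89).
60% shade:
  R: 229 + 0.6×(0−229) = 229 − 137.4 = 91.6 → 92
  G: 31 + 0.6×(0−31) = 31 − 18.6 = 12.4 → 12
  B: 89 − 53.4 = 35.6 → 36
  → #5C0C24
18% tone:
  R: 229 + 0.18×(128−229) = 229 − 18.18 = 210.82 → 211
  G: 31 + 0.18×(128−31) = 31 + 17.46 = 48.46 → 48
  B: 89 + 0.18×(128−89) = 89 + 7.02 = 96.02 → 96
  → #D33060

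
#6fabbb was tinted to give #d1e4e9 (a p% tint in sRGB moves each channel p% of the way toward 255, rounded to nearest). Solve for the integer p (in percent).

#6fabbb is rgb(111, 171, 187); #d1e4e9 is rgb(209, 228, 233).
On the R channel (widest range): 209 ≈ 111 + (p/100)(255 − 111), so p ≈ 100×(209 − 111)/(255 − 111) = 9800/144 = 68.06.
p = 68 reproduces all three channels after rounding.

68%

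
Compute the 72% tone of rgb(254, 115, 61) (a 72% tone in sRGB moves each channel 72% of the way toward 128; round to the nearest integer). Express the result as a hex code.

Per channel, c → c + 0.72(128 − c):
  R: 254 + 0.72×(128−254) = 254 − 90.72 = 163.28 → 163
  G: 115 + 9.36 = 124.36 → 124
  B: 61 + 48.24 = 109.24 → 109
rgb(163, 124, 109) = #A37C6D.

#A37C6D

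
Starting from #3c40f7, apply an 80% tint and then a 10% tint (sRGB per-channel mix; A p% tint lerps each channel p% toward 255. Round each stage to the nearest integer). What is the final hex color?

#3c40f7 is rgb(60, 64, 247).
Lerp each channel 80% toward 255:
  R: 60 + 0.8×(255−60) = 60 + 156 = 216 → 216
  G: 64 + 152.8 = 216.8 → 217
  B: 247 + 0.8×(255−247) = 247 + 6.4 = 253.4 → 253
After the tint: rgb(216, 217, 253) = #d8d9fd.
A 10% tint moves each channel 10% toward 255:
  R: 216 + 3.9 = 219.9 → 220
  G: 217 + 0.1×(255−217) = 217 + 3.8 = 220.8 → 221
  B: 253 + 0.1×(255−253) = 253 + 0.2 = 253.2 → 253
rgb(220, 221, 253) = #dcddfd.

#dcddfd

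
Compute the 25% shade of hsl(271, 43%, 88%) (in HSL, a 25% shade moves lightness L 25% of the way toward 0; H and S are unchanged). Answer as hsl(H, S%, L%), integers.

hsl(271, 43%, 66%)

L moves 25% from 88 toward 0: 88 − 22 = 66 → 66.
H and S are unchanged.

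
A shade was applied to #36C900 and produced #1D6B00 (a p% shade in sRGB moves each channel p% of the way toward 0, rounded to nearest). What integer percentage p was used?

47%

#36C900 is rgb(54, 201, 0); #1D6B00 is rgb(29, 107, 0).
On the G channel (widest range): 107 ≈ 201 + (p/100)(0 − 201), so p ≈ 100×(107 − 201)/(0 − 201) = -9400/-201 = 46.77.
p = 47 reproduces all three channels after rounding.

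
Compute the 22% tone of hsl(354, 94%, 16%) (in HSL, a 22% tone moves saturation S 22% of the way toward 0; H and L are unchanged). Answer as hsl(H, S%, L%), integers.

hsl(354, 73%, 16%)

S moves 22% from 94 toward 0: 94 − 20.68 = 73.32 → 73.
H and L are unchanged.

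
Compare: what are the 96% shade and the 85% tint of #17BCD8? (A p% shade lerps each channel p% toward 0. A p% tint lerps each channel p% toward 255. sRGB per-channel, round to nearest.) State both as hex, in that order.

#17BCD8 is rgb(23, 188, 216).
96% shade:
  R: 23 − 22.08 = 0.92 → 1
  G: 188 − 180.48 = 7.52 → 8
  B: 216 − 207.36 = 8.64 → 9
  → #010809
85% tint:
  R: 23 + 0.85×(255−23) = 23 + 197.2 = 220.2 → 220
  G: 188 + 0.85×(255−188) = 188 + 56.95 = 244.95 → 245
  B: 216 + 33.15 = 249.15 → 249
  → #DCF5F9

#010809, #DCF5F9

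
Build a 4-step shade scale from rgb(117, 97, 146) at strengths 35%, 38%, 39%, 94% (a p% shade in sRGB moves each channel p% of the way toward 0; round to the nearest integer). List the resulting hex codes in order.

35%: (117 − 40.95 = 76.05→76, 97 − 33.95 = 63.05→63, 146 − 51.1 = 94.9→95) → #4C3F5F
38%: (117 − 44.46 = 72.54→73, 97 − 36.86 = 60.14→60, 146 − 55.48 = 90.52→91) → #493C5B
39%: (117 − 45.63 = 71.37→71, 97 − 37.83 = 59.17→59, 146 − 56.94 = 89.06→89) → #473B59
94%: (117 − 109.98 = 7.02→7, 97 − 91.18 = 5.82→6, 146 − 137.24 = 8.76→9) → #070609

#4C3F5F, #493C5B, #473B59, #070609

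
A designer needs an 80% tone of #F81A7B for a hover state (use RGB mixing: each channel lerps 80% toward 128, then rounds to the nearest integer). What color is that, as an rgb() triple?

#F81A7B is rgb(248, 26, 123).
Lerp each channel 80% toward 128:
  R: 248 + 0.8×(128−248) = 248 − 96 = 152 → 152
  G: 26 + 0.8×(128−26) = 26 + 81.6 = 107.6 → 108
  B: 123 + 0.8×(128−123) = 123 + 4 = 127 → 127

rgb(152, 108, 127)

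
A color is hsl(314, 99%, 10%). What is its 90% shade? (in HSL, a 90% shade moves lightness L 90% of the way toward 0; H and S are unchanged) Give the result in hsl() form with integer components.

L moves 90% from 10 toward 0: 10 − 9 = 1 → 1.
H and S are unchanged.

hsl(314, 99%, 1%)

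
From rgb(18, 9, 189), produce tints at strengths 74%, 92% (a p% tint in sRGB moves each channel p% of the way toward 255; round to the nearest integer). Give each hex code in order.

#c1bfee, #ecebfa

74%: (18 + 175.38 = 193.38→193, 9 + 182.04 = 191.04→191, 189 + 48.84 = 237.84→238) → #c1bfee
92%: (18 + 218.04 = 236.04→236, 9 + 226.32 = 235.32→235, 189 + 60.72 = 249.72→250) → #ecebfa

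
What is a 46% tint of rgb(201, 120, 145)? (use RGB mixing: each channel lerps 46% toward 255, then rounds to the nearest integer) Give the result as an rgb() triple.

A 46% tint moves each channel 46% toward 255:
  R: 201 + 0.46×(255−201) = 201 + 24.84 = 225.84 → 226
  G: 120 + 62.1 = 182.1 → 182
  B: 145 + 50.6 = 195.6 → 196

rgb(226, 182, 196)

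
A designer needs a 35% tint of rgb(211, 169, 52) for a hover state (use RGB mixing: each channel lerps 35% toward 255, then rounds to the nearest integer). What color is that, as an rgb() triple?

rgb(226, 199, 123)

Lerp each channel 35% toward 255:
  R: 211 + 0.35×(255−211) = 211 + 15.4 = 226.4 → 226
  G: 169 + 0.35×(255−169) = 169 + 30.1 = 199.1 → 199
  B: 52 + 71.05 = 123.05 → 123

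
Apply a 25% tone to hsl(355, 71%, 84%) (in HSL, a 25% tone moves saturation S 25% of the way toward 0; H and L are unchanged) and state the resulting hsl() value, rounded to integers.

hsl(355, 53%, 84%)

S moves 25% from 71 toward 0: 71 − 17.75 = 53.25 → 53.
H and L are unchanged.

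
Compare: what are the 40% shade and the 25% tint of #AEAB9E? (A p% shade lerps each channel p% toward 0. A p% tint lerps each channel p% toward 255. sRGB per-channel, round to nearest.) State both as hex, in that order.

#68675F, #C2C0B6

#AEAB9E is rgb(174, 171, 158).
40% shade:
  R: 174 + 0.4×(0−174) = 174 − 69.6 = 104.4 → 104
  G: 171 − 68.4 = 102.6 → 103
  B: 158 + 0.4×(0−158) = 158 − 63.2 = 94.8 → 95
  → #68675F
25% tint:
  R: 174 + 0.25×(255−174) = 174 + 20.25 = 194.25 → 194
  G: 171 + 0.25×(255−171) = 171 + 21 = 192 → 192
  B: 158 + 24.25 = 182.25 → 182
  → #C2C0B6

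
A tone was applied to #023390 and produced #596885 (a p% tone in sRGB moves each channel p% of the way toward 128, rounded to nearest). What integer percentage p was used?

69%

#023390 is rgb(2, 51, 144); #596885 is rgb(89, 104, 133).
On the R channel (widest range): 89 ≈ 2 + (p/100)(128 − 2), so p ≈ 100×(89 − 2)/(128 − 2) = 8700/126 = 69.05.
p = 69 reproduces all three channels after rounding.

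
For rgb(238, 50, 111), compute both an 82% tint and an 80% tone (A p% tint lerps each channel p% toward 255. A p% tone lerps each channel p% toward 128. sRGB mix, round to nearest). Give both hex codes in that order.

#FCDAE5, #96707D

82% tint:
  R: 238 + 0.82×(255−238) = 238 + 13.94 = 251.94 → 252
  G: 50 + 168.1 = 218.1 → 218
  B: 111 + 0.82×(255−111) = 111 + 118.08 = 229.08 → 229
  → #FCDAE5
80% tone:
  R: 238 + 0.8×(128−238) = 238 − 88 = 150 → 150
  G: 50 + 62.4 = 112.4 → 112
  B: 111 + 13.6 = 124.6 → 125
  → #96707D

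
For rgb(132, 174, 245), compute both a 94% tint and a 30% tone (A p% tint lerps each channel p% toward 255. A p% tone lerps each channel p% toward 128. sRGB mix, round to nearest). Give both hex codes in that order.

94% tint:
  R: 132 + 0.94×(255−132) = 132 + 115.62 = 247.62 → 248
  G: 174 + 0.94×(255−174) = 174 + 76.14 = 250.14 → 250
  B: 245 + 0.94×(255−245) = 245 + 9.4 = 254.4 → 254
  → #f8fafe
30% tone:
  R: 132 − 1.2 = 130.8 → 131
  G: 174 + 0.3×(128−174) = 174 − 13.8 = 160.2 → 160
  B: 245 + 0.3×(128−245) = 245 − 35.1 = 209.9 → 210
  → #83a0d2

#f8fafe, #83a0d2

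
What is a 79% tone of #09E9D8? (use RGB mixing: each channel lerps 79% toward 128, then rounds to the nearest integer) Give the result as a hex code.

#09E9D8 is rgb(9, 233, 216).
Per channel, c → c + 0.79(128 − c):
  R: 9 + 94.01 = 103.01 → 103
  G: 233 − 82.95 = 150.05 → 150
  B: 216 − 69.52 = 146.48 → 146
rgb(103, 150, 146) = #679692.

#679692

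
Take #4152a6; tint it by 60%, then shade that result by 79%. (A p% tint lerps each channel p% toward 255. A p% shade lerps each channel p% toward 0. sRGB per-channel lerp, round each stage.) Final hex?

#4152a6 is rgb(65, 82, 166).
A 60% tint moves each channel 60% toward 255:
  R: 65 + 0.6×(255−65) = 65 + 114 = 179 → 179
  G: 82 + 0.6×(255−82) = 82 + 103.8 = 185.8 → 186
  B: 166 + 0.6×(255−166) = 166 + 53.4 = 219.4 → 219
After the tint: rgb(179, 186, 219) = #b3badb.
Per channel, c → c + 0.79(0 − c):
  R: 179 − 141.41 = 37.59 → 38
  G: 186 − 146.94 = 39.06 → 39
  B: 219 + 0.79×(0−219) = 219 − 173.01 = 45.99 → 46
rgb(38, 39, 46) = #26272e.

#26272e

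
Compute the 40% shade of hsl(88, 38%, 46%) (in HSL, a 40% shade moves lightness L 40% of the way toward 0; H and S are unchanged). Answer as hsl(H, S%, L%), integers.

hsl(88, 38%, 28%)

L moves 40% from 46 toward 0: 46 − 18.4 = 27.6 → 28.
H and S are unchanged.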